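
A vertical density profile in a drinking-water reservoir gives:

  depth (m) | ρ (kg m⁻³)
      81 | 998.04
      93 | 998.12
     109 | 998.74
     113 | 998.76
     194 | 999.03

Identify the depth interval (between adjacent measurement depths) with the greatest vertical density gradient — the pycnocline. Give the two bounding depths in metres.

93–109 m

Compute the density gradient over each adjacent pair:
  81–93 m: Δρ/Δz = 0.08/12 = 6.7 × 10⁻³ kg m⁻⁴
  93–109 m: Δρ/Δz = 0.62/16 = 0.039 kg m⁻⁴
  109–113 m: Δρ/Δz = 0.02/4 = 5.0 × 10⁻³ kg m⁻⁴
  113–194 m: Δρ/Δz = 0.27/81 = 3.3 × 10⁻³ kg m⁻⁴
The largest gradient is in the 93–109 m interval — the pycnocline.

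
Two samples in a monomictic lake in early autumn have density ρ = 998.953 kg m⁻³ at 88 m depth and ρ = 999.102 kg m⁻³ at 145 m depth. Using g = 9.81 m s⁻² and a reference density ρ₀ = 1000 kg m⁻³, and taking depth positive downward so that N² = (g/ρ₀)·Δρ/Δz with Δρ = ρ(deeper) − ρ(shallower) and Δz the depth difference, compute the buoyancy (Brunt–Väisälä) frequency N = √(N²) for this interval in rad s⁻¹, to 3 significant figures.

Δρ = 999.102 − 998.953 = 0.149 kg m⁻³ over Δz = 145 − 88 = 57 m.
N² = (9.81/1000) × (0.149/57) = 2.5644 × 10⁻⁵ s⁻².
N = √(2.5644 × 10⁻⁵) = 5.0640 × 10⁻³ rad s⁻¹ ≈ 5.06 × 10⁻³ rad s⁻¹.

5.06 × 10⁻³ rad s⁻¹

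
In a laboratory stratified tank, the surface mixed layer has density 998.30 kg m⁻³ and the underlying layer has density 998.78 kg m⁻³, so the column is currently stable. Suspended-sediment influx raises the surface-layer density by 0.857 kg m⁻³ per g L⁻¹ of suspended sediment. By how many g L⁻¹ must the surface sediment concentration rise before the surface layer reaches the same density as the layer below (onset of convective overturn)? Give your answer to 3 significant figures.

Density deficit of the surface layer: 998.78 − 998.30 = 0.48 kg m⁻³.
Required change = 0.48 / 0.857 = 0.560 g L⁻¹.

0.560 g L⁻¹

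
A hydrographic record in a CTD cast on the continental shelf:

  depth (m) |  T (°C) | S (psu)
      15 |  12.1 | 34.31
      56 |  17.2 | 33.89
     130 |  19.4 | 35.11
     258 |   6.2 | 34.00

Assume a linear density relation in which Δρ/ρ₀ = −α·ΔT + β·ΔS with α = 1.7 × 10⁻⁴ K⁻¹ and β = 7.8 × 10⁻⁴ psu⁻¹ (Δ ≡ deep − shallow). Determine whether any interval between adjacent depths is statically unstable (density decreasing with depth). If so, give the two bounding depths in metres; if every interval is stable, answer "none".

Evaluate Δρ/ρ₀ = −αΔT + βΔS across each adjacent pair:
  15–56 m: −αΔT+βΔS = −(1.7 × 10⁻⁴)(+5.1)+(7.8 × 10⁻⁴)(-0.42) = -1.2 × 10⁻³ → UNSTABLE
  56–130 m: −αΔT+βΔS = −(1.7 × 10⁻⁴)(+2.2)+(7.8 × 10⁻⁴)(+1.22) = 5.8 × 10⁻⁴ → stable
  130–258 m: −αΔT+βΔS = −(1.7 × 10⁻⁴)(-13.2)+(7.8 × 10⁻⁴)(-1.11) = 1.4 × 10⁻³ → stable
The 15–56 m interval has Δρ < 0: lighter water underlies denser water.

15–56 m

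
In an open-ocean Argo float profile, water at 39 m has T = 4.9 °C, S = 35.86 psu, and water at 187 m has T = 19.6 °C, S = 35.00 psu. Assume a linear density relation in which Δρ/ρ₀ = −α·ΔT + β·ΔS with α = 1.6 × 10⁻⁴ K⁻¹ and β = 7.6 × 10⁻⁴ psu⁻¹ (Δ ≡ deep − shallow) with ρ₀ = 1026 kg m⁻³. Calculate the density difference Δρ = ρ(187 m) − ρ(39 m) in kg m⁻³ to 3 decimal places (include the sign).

-3.084 kg m⁻³

ΔT = +14.7 K, ΔS = -0.86 psu (deep − shallow).
Δρ/ρ₀ = −(1.6 × 10⁻⁴)(+14.7) + (7.6 × 10⁻⁴)(-0.86) = -3.0056 × 10⁻³.
Δρ = 1026 × (-3.0056 × 10⁻³) = -3.084 kg m⁻³.
Negative Δρ: lighter below, statically unstable.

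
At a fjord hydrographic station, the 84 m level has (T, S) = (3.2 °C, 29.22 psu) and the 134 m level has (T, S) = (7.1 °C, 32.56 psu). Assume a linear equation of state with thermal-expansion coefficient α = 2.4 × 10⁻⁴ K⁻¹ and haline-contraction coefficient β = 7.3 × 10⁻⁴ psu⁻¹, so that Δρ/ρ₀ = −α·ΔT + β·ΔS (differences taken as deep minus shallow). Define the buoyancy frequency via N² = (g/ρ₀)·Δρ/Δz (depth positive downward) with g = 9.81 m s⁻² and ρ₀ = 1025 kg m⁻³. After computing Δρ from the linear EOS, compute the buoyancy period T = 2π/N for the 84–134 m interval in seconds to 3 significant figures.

ΔT = +3.9 K, ΔS = +3.34 psu (deep − shallow).
Δρ/ρ₀ = −αΔT + βΔS = -9.36 × 10⁻⁴ + 2.4382 × 10⁻³ = 1.5022 × 10⁻³, so Δρ ≈ 1.540 kg m⁻³.
N² = (g/ρ₀)·Δρ/Δz = g·(Δρ/ρ₀)/Δz = 9.81 × 1.5022 × 10⁻³ / 50 = 2.9473 × 10⁻⁴ s⁻².
N = √(2.9473 × 10⁻⁴) = 0.017168 rad s⁻¹ → T = 2π/N = 365.98 s ≈ 366 s.

366 s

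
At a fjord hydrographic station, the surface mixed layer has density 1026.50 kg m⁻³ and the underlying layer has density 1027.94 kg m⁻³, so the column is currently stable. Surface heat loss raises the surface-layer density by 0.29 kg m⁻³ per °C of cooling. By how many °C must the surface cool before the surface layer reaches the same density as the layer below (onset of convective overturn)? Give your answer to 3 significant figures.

4.97 °C

Density deficit of the surface layer: 1027.94 − 1026.50 = 1.44 kg m⁻³.
Required change = 1.44 / 0.29 = 4.97 °C.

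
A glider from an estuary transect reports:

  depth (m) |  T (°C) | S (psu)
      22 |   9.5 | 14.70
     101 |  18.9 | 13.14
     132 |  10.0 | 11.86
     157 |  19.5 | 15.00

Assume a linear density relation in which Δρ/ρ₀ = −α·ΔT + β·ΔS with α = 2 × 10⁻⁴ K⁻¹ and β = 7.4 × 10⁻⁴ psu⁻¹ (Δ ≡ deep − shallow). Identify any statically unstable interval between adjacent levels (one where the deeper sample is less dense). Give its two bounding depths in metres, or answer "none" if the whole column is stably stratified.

Evaluate Δρ/ρ₀ = −αΔT + βΔS across each adjacent pair:
  22–101 m: −αΔT+βΔS = −(2 × 10⁻⁴)(+9.4)+(7.4 × 10⁻⁴)(-1.56) = -3.0 × 10⁻³ → UNSTABLE
  101–132 m: −αΔT+βΔS = −(2 × 10⁻⁴)(-8.9)+(7.4 × 10⁻⁴)(-1.28) = 8.3 × 10⁻⁴ → stable
  132–157 m: −αΔT+βΔS = −(2 × 10⁻⁴)(+9.5)+(7.4 × 10⁻⁴)(+3.14) = 4.2 × 10⁻⁴ → stable
The 22–101 m interval has Δρ < 0: lighter water underlies denser water.

22–101 m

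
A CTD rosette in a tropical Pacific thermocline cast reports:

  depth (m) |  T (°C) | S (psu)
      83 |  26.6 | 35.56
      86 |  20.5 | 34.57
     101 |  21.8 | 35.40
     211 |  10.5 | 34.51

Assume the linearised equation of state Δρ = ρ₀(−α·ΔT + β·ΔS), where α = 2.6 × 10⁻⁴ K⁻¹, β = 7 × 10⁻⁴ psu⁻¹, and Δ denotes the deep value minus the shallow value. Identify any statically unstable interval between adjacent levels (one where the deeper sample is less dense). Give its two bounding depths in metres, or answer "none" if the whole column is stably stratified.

Evaluate Δρ/ρ₀ = −αΔT + βΔS across each adjacent pair:
  83–86 m: −αΔT+βΔS = −(2.6 × 10⁻⁴)(-6.1)+(7 × 10⁻⁴)(-0.99) = 8.9 × 10⁻⁴ → stable
  86–101 m: −αΔT+βΔS = −(2.6 × 10⁻⁴)(+1.3)+(7 × 10⁻⁴)(+0.83) = 2.4 × 10⁻⁴ → stable
  101–211 m: −αΔT+βΔS = −(2.6 × 10⁻⁴)(-11.3)+(7 × 10⁻⁴)(-0.89) = 2.3 × 10⁻³ → stable
Every interval has Δρ > 0: the column is stably stratified throughout.

none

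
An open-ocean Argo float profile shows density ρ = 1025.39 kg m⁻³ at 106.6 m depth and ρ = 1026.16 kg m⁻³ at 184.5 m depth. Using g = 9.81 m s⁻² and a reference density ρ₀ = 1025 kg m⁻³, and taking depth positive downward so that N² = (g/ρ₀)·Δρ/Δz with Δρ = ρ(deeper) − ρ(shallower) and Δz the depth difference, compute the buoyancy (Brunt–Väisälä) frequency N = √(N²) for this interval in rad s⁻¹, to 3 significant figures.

9.73 × 10⁻³ rad s⁻¹

Δρ = 1026.16 − 1025.39 = 0.77 kg m⁻³ over Δz = 184.5 − 106.6 = 77.9 m.
N² = (9.81/1025) × (0.77/77.9) = 9.4602 × 10⁻⁵ s⁻².
N = √(9.4602 × 10⁻⁵) = 9.7264 × 10⁻³ rad s⁻¹ ≈ 9.73 × 10⁻³ rad s⁻¹.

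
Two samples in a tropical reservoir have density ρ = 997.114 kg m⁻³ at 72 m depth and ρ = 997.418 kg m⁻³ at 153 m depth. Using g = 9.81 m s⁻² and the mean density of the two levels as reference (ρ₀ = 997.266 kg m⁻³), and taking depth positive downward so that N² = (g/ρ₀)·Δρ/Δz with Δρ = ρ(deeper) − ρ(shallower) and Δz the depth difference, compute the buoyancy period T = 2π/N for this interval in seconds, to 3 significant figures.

1.03 × 10³ s

Δρ = 997.418 − 997.114 = 0.304 kg m⁻³ over Δz = 153 − 72 = 81 m.
N² = (9.81/997.266) × (0.304/81) = 3.6919 × 10⁻⁵ s⁻².
N = √(3.6919 × 10⁻⁵) = 6.0761 × 10⁻³ rad s⁻¹, so T = 2π/N = 1.0341 × 10³ s ≈ 1.03 × 10³ s.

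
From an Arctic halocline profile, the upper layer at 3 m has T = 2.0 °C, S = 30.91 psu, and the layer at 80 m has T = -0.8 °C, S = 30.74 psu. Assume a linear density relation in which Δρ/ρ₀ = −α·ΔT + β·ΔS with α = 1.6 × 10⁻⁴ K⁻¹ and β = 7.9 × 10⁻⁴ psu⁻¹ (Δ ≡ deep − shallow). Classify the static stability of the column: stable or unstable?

ΔT = -0.8 − 2.0 = -2.8 K and ΔS = 30.74 − 30.91 = -0.17 psu (deep − shallow).
−αΔT = 4.48 × 10⁻⁴; βΔS = -1.343 × 10⁻⁴; sum Δρ/ρ₀ = 3.137 × 10⁻⁴.
Δρ/ρ₀ > 0, so Δρ > 0: deeper water is denser → statically stable.

stable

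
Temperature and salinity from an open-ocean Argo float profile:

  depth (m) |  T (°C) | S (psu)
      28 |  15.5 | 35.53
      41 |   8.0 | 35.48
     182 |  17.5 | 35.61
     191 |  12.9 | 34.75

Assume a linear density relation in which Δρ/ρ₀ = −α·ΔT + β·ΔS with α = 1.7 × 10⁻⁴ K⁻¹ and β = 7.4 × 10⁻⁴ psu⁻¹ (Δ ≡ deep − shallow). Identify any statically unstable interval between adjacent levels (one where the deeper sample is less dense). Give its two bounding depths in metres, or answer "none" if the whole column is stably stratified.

41–182 m

Evaluate Δρ/ρ₀ = −αΔT + βΔS across each adjacent pair:
  28–41 m: −αΔT+βΔS = −(1.7 × 10⁻⁴)(-7.5)+(7.4 × 10⁻⁴)(-0.05) = 1.2 × 10⁻³ → stable
  41–182 m: −αΔT+βΔS = −(1.7 × 10⁻⁴)(+9.5)+(7.4 × 10⁻⁴)(+0.13) = -1.5 × 10⁻³ → UNSTABLE
  182–191 m: −αΔT+βΔS = −(1.7 × 10⁻⁴)(-4.6)+(7.4 × 10⁻⁴)(-0.86) = 1.5 × 10⁻⁴ → stable
The 41–182 m interval has Δρ < 0: lighter water underlies denser water.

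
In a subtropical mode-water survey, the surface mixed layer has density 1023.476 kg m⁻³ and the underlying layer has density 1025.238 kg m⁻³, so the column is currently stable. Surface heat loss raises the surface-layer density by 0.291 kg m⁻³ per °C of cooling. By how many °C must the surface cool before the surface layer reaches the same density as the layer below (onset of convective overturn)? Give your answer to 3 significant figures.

6.05 °C

Density deficit of the surface layer: 1025.238 − 1023.476 = 1.762 kg m⁻³.
Required change = 1.762 / 0.291 = 6.05 °C.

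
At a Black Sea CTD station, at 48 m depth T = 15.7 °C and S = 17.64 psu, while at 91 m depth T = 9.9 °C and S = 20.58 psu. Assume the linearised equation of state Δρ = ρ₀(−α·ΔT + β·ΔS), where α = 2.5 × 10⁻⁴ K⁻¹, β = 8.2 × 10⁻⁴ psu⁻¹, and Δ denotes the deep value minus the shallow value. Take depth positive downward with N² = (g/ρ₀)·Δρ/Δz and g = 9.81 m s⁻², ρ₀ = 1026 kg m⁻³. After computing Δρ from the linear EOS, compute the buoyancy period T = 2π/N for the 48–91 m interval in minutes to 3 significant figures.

3.53 min

ΔT = -5.8 K, ΔS = +2.94 psu (deep − shallow).
Δρ/ρ₀ = −αΔT + βΔS = 1.45 × 10⁻³ + 2.4108 × 10⁻³ = 3.8608 × 10⁻³, so Δρ ≈ 3.961 kg m⁻³.
N² = (g/ρ₀)·Δρ/Δz = g·(Δρ/ρ₀)/Δz = 9.81 × 3.8608 × 10⁻³ / 43 = 8.8080 × 10⁻⁴ s⁻².
N = √(8.8080 × 10⁻⁴) = 0.029678 rad s⁻¹ → T = 2π/N = 211.71 s = 3.5285 min ≈ 3.53 min.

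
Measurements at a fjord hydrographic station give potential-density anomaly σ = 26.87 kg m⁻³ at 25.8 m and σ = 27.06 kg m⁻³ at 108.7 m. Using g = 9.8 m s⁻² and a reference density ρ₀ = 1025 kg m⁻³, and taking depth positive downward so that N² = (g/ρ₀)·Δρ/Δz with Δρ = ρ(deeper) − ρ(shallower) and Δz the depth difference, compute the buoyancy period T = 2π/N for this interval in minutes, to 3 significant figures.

Δρ = 1027.06 − 1026.87 = 0.19 kg m⁻³ over Δz = 108.7 − 25.8 = 82.9 m.
N² = (9.8/1025) × (0.19/82.9) = 2.1913 × 10⁻⁵ s⁻².
N = √(2.1913 × 10⁻⁵) = 4.6811 × 10⁻³ rad s⁻¹, so T = 2π/N = 1.3422 × 10³ s = 22.370 min ≈ 22.4 min.

22.4 min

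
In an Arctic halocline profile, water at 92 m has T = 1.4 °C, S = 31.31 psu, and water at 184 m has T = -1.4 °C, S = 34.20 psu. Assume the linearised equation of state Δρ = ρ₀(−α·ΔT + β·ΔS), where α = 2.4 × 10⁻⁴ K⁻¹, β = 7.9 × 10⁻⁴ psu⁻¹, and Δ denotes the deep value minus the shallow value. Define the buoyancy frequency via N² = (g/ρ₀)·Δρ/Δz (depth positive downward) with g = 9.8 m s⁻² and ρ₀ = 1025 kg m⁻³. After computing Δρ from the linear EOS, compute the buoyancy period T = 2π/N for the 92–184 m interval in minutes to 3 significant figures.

ΔT = -2.8 K, ΔS = +2.89 psu (deep − shallow).
Δρ/ρ₀ = −αΔT + βΔS = 6.72 × 10⁻⁴ + 2.2831 × 10⁻³ = 2.9551 × 10⁻³, so Δρ ≈ 3.029 kg m⁻³.
N² = (g/ρ₀)·Δρ/Δz = g·(Δρ/ρ₀)/Δz = 9.8 × 2.9551 × 10⁻³ / 92 = 3.1478 × 10⁻⁴ s⁻².
N = √(3.1478 × 10⁻⁴) = 0.017742 rad s⁻¹ → T = 2π/N = 354.14 s = 5.9023 min ≈ 5.90 min.

5.90 min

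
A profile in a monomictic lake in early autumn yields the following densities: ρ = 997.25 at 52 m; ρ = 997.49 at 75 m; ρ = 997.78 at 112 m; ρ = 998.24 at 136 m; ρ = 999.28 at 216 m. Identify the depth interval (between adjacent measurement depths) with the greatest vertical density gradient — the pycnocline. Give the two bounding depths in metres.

112–136 m

Compute the density gradient over each adjacent pair:
  52–75 m: Δρ/Δz = 0.24/23 = 0.010 kg m⁻⁴
  75–112 m: Δρ/Δz = 0.29/37 = 7.8 × 10⁻³ kg m⁻⁴
  112–136 m: Δρ/Δz = 0.46/24 = 0.019 kg m⁻⁴
  136–216 m: Δρ/Δz = 1.04/80 = 0.013 kg m⁻⁴
The largest gradient is in the 112–136 m interval — the pycnocline.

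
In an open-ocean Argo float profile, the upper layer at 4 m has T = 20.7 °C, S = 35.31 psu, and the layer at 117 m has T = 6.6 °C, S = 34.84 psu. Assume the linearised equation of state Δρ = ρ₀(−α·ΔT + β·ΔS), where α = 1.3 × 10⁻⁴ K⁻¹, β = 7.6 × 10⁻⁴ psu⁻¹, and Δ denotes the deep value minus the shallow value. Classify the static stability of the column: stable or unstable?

stable

ΔT = 6.6 − 20.7 = -14.1 K and ΔS = 34.84 − 35.31 = -0.47 psu (deep − shallow).
−αΔT = 1.833 × 10⁻³; βΔS = -3.572 × 10⁻⁴; sum Δρ/ρ₀ = 1.4758 × 10⁻³.
Δρ/ρ₀ > 0, so Δρ > 0: deeper water is denser → statically stable.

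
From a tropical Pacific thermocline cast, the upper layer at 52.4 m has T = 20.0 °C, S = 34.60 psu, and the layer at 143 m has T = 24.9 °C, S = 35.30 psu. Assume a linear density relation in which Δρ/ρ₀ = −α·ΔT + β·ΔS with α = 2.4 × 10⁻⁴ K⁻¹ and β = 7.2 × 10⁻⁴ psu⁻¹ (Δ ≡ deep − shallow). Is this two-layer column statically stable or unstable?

ΔT = 24.9 − 20.0 = +4.9 K and ΔS = 35.30 − 34.60 = +0.70 psu (deep − shallow).
−αΔT = -1.176 × 10⁻³; βΔS = 5.04 × 10⁻⁴; sum Δρ/ρ₀ = -6.72 × 10⁻⁴.
Δρ/ρ₀ < 0, so Δρ < 0: deeper water is lighter → statically unstable; the column would overturn.

unstable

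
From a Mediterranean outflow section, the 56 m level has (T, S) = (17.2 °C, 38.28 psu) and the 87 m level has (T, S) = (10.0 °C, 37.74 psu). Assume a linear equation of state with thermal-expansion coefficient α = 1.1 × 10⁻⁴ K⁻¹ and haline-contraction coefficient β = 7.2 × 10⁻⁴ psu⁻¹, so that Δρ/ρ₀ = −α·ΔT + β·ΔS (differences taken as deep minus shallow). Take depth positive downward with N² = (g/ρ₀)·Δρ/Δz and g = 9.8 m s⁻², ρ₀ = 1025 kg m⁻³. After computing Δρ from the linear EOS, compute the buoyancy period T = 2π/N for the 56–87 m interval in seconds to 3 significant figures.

ΔT = -7.2 K, ΔS = -0.54 psu (deep − shallow).
Δρ/ρ₀ = −αΔT + βΔS = 7.92 × 10⁻⁴ − 3.888 × 10⁻⁴ = 4.032 × 10⁻⁴, so Δρ ≈ 0.4133 kg m⁻³.
N² = (g/ρ₀)·Δρ/Δz = g·(Δρ/ρ₀)/Δz = 9.8 × 4.032 × 10⁻⁴ / 31 = 1.2746 × 10⁻⁴ s⁻².
N = √(1.2746 × 10⁻⁴) = 0.011290 rad s⁻¹ → T = 2π/N = 556.53 s ≈ 557 s.

557 s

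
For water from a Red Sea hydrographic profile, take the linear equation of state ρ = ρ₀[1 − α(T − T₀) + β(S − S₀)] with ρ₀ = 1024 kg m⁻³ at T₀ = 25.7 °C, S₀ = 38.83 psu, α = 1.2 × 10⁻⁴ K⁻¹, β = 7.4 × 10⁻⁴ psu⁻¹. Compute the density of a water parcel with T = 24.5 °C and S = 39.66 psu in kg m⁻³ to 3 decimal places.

1024.776 kg m⁻³

T − T₀ = -1.2 K, S − S₀ = +0.83 psu.
Bracket = 1 − α·(-1.2) + β·(+0.83) = 1 + (7.582 × 10⁻⁴) = 1.0007582.
ρ = 1024 × 1.0007582 = 1024.776 kg m⁻³.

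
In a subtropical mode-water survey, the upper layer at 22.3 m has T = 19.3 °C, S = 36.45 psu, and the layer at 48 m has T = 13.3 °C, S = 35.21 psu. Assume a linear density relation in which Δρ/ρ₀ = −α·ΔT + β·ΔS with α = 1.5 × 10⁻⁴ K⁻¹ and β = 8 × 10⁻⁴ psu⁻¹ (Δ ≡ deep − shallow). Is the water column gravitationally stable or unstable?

unstable

ΔT = 13.3 − 19.3 = -6.0 K and ΔS = 35.21 − 36.45 = -1.24 psu (deep − shallow).
−αΔT = 9.00 × 10⁻⁴; βΔS = -9.92 × 10⁻⁴; sum Δρ/ρ₀ = -9.20 × 10⁻⁵.
Δρ/ρ₀ < 0, so Δρ < 0: deeper water is lighter → statically unstable; the column would overturn.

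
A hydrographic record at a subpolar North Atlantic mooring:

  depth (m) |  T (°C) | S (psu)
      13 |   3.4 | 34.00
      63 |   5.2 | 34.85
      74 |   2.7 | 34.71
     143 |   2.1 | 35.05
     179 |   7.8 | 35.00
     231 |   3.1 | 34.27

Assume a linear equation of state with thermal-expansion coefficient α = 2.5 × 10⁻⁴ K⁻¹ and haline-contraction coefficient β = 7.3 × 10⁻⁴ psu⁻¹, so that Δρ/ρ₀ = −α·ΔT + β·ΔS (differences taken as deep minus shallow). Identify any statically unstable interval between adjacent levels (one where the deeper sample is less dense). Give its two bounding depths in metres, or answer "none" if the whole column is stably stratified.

Evaluate Δρ/ρ₀ = −αΔT + βΔS across each adjacent pair:
  13–63 m: −αΔT+βΔS = −(2.5 × 10⁻⁴)(+1.8)+(7.3 × 10⁻⁴)(+0.85) = 1.7 × 10⁻⁴ → stable
  63–74 m: −αΔT+βΔS = −(2.5 × 10⁻⁴)(-2.5)+(7.3 × 10⁻⁴)(-0.14) = 5.2 × 10⁻⁴ → stable
  74–143 m: −αΔT+βΔS = −(2.5 × 10⁻⁴)(-0.6)+(7.3 × 10⁻⁴)(+0.34) = 4.0 × 10⁻⁴ → stable
  143–179 m: −αΔT+βΔS = −(2.5 × 10⁻⁴)(+5.7)+(7.3 × 10⁻⁴)(-0.05) = -1.5 × 10⁻³ → UNSTABLE
  179–231 m: −αΔT+βΔS = −(2.5 × 10⁻⁴)(-4.7)+(7.3 × 10⁻⁴)(-0.73) = 6.4 × 10⁻⁴ → stable
The 143–179 m interval has Δρ < 0: lighter water underlies denser water.

143–179 m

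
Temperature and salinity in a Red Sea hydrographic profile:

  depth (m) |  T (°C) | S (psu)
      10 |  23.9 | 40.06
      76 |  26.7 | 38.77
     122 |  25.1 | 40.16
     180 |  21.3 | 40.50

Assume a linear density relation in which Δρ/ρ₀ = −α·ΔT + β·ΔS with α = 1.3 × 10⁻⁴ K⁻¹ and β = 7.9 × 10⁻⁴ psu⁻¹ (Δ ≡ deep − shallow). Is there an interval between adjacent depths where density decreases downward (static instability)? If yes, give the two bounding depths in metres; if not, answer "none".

Evaluate Δρ/ρ₀ = −αΔT + βΔS across each adjacent pair:
  10–76 m: −αΔT+βΔS = −(1.3 × 10⁻⁴)(+2.8)+(7.9 × 10⁻⁴)(-1.29) = -1.4 × 10⁻³ → UNSTABLE
  76–122 m: −αΔT+βΔS = −(1.3 × 10⁻⁴)(-1.6)+(7.9 × 10⁻⁴)(+1.39) = 1.3 × 10⁻³ → stable
  122–180 m: −αΔT+βΔS = −(1.3 × 10⁻⁴)(-3.8)+(7.9 × 10⁻⁴)(+0.34) = 7.6 × 10⁻⁴ → stable
The 10–76 m interval has Δρ < 0: lighter water underlies denser water.

10–76 m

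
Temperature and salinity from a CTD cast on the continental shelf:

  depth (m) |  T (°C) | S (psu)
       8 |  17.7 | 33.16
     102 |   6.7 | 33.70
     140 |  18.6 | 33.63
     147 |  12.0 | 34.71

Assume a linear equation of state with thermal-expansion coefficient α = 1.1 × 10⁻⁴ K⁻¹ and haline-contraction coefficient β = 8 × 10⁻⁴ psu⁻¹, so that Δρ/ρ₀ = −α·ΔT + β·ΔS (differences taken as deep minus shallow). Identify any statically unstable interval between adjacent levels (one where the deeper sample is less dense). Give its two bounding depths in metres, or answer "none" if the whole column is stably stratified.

Evaluate Δρ/ρ₀ = −αΔT + βΔS across each adjacent pair:
  8–102 m: −αΔT+βΔS = −(1.1 × 10⁻⁴)(-11.0)+(8 × 10⁻⁴)(+0.54) = 1.6 × 10⁻³ → stable
  102–140 m: −αΔT+βΔS = −(1.1 × 10⁻⁴)(+11.9)+(8 × 10⁻⁴)(-0.07) = -1.4 × 10⁻³ → UNSTABLE
  140–147 m: −αΔT+βΔS = −(1.1 × 10⁻⁴)(-6.6)+(8 × 10⁻⁴)(+1.08) = 1.6 × 10⁻³ → stable
The 102–140 m interval has Δρ < 0: lighter water underlies denser water.

102–140 m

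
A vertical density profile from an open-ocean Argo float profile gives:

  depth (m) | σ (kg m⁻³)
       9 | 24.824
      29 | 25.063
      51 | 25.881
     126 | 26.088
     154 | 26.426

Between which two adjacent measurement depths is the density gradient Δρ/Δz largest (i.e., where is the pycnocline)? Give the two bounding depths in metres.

Compute the density gradient over each adjacent pair:
  9–29 m: Δρ/Δz = 0.239/20 = 0.012 kg m⁻⁴
  29–51 m: Δρ/Δz = 0.818/22 = 0.037 kg m⁻⁴
  51–126 m: Δρ/Δz = 0.207/75 = 2.8 × 10⁻³ kg m⁻⁴
  126–154 m: Δρ/Δz = 0.338/28 = 0.012 kg m⁻⁴
The largest gradient is in the 29–51 m interval — the pycnocline.

29–51 m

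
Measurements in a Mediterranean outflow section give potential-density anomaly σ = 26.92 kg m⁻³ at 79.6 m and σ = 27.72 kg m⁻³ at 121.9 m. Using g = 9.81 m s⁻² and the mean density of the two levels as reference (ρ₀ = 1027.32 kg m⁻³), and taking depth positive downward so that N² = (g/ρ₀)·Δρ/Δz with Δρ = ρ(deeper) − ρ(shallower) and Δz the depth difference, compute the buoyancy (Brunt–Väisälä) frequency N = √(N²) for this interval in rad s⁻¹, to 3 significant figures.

0.0134 rad s⁻¹

Δρ = 1027.72 − 1026.92 = 0.80 kg m⁻³ over Δz = 121.9 − 79.6 = 42.3 m.
N² = (9.81/1027.32) × (0.80/42.3) = 1.8060 × 10⁻⁴ s⁻².
N = √(1.8060 × 10⁻⁴) = 0.013439 rad s⁻¹ ≈ 0.0134 rad s⁻¹.
A positive N² confirms static stability across the interval.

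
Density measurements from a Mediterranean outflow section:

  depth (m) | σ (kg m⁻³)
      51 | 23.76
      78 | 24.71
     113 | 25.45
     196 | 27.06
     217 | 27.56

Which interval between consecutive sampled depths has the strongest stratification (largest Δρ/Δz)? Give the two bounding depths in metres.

Compute the density gradient over each adjacent pair:
  51–78 m: Δρ/Δz = 0.95/27 = 0.035 kg m⁻⁴
  78–113 m: Δρ/Δz = 0.74/35 = 0.021 kg m⁻⁴
  113–196 m: Δρ/Δz = 1.61/83 = 0.019 kg m⁻⁴
  196–217 m: Δρ/Δz = 0.50/21 = 0.024 kg m⁻⁴
The largest gradient is in the 51–78 m interval — the pycnocline.

51–78 m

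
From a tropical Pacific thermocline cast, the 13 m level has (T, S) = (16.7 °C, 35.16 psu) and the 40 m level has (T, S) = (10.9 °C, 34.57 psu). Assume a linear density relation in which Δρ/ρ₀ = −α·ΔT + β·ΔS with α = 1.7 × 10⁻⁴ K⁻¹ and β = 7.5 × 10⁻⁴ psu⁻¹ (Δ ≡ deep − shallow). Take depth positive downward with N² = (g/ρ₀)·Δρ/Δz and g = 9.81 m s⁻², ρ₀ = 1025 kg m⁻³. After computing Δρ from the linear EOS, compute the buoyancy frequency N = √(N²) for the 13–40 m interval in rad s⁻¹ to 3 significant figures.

0.0141 rad s⁻¹

ΔT = -5.8 K, ΔS = -0.59 psu (deep − shallow).
Δρ/ρ₀ = −αΔT + βΔS = 9.86 × 10⁻⁴ − 4.425 × 10⁻⁴ = 5.435 × 10⁻⁴, so Δρ ≈ 0.5571 kg m⁻³.
N² = (g/ρ₀)·Δρ/Δz = g·(Δρ/ρ₀)/Δz = 9.81 × 5.435 × 10⁻⁴ / 27 = 1.9747 × 10⁻⁴ s⁻².
N = √(1.9747 × 10⁻⁴) = 0.014052 rad s⁻¹ ≈ 0.0141 rad s⁻¹.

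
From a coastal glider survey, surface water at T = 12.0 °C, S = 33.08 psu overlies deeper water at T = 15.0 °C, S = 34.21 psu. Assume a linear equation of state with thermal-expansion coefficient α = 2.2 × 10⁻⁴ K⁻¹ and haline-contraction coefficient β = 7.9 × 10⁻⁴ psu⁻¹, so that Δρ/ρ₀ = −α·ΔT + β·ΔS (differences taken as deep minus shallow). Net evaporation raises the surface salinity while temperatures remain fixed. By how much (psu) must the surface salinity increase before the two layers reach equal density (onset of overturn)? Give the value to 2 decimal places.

Neutral buoyancy requires −α(T_deep − T_surf) + β(S_deep − S_surf′) = 0.
S_surf′ = S_deep − (α/β)·ΔT = 34.21 − (2.2 × 10⁻⁴/7.9 × 10⁻⁴)·(+3.0) = 33.3746 psu.
Increase required: 33.3746 − 33.08 = 0.2946 psu.

0.29 psu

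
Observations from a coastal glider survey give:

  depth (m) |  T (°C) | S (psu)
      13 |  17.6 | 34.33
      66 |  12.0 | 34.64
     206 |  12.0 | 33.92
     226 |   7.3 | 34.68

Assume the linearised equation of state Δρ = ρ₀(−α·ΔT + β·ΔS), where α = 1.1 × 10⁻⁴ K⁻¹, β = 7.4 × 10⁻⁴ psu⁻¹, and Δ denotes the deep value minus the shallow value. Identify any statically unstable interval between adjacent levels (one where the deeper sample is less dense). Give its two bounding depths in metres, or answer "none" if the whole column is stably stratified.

Evaluate Δρ/ρ₀ = −αΔT + βΔS across each adjacent pair:
  13–66 m: −αΔT+βΔS = −(1.1 × 10⁻⁴)(-5.6)+(7.4 × 10⁻⁴)(+0.31) = 8.5 × 10⁻⁴ → stable
  66–206 m: −αΔT+βΔS = −(1.1 × 10⁻⁴)(+0.0)+(7.4 × 10⁻⁴)(-0.72) = -5.3 × 10⁻⁴ → UNSTABLE
  206–226 m: −αΔT+βΔS = −(1.1 × 10⁻⁴)(-4.7)+(7.4 × 10⁻⁴)(+0.76) = 1.1 × 10⁻³ → stable
The 66–206 m interval has Δρ < 0: lighter water underlies denser water.

66–206 m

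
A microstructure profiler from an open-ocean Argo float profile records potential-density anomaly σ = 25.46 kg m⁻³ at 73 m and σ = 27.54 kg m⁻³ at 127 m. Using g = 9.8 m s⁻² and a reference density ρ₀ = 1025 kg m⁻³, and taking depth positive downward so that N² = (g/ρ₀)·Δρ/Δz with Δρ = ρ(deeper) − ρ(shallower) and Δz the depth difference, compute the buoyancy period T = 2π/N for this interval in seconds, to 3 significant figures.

327 s

Δρ = 1027.54 − 1025.46 = 2.08 kg m⁻³ over Δz = 127 − 73 = 54 m.
N² = (9.8/1025) × (2.08/54) = 3.6827 × 10⁻⁴ s⁻².
N = √(3.6827 × 10⁻⁴) = 0.019190 rad s⁻¹, so T = 2π/N = 327.42 s ≈ 327 s.
A positive N² confirms static stability across the interval.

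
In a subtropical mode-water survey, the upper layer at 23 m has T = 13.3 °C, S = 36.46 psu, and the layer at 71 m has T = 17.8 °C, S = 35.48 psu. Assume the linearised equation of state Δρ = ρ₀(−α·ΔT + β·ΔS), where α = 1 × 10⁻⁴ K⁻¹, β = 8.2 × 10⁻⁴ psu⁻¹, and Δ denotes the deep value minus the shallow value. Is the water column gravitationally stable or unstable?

ΔT = 17.8 − 13.3 = +4.5 K and ΔS = 35.48 − 36.46 = -0.98 psu (deep − shallow).
−αΔT = -4.50 × 10⁻⁴; βΔS = -8.036 × 10⁻⁴; sum Δρ/ρ₀ = -1.2536 × 10⁻³.
Δρ/ρ₀ < 0, so Δρ < 0: deeper water is lighter → statically unstable; the column would overturn.

unstable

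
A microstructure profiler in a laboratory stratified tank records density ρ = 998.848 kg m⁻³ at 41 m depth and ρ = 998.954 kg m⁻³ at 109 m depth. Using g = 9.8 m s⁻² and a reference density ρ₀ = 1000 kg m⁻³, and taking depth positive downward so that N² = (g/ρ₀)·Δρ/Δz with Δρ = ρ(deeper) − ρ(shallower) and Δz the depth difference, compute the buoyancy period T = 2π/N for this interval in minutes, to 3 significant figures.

Δρ = 998.954 − 998.848 = 0.106 kg m⁻³ over Δz = 109 − 41 = 68 m.
N² = (9.8/1000) × (0.106/68) = 1.5276 × 10⁻⁵ s⁻².
N = √(1.5276 × 10⁻⁵) = 3.9085 × 10⁻³ rad s⁻¹, so T = 2π/N = 1.6076 × 10³ s = 26.793 min ≈ 26.8 min.

26.8 min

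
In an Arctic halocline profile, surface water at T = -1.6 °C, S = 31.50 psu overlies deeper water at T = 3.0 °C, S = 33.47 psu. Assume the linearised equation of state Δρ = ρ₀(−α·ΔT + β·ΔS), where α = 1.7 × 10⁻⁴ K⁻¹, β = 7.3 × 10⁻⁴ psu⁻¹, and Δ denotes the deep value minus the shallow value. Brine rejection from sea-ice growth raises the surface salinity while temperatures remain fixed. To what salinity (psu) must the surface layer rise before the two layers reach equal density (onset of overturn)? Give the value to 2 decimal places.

Neutral buoyancy requires −α(T_deep − T_surf) + β(S_deep − S_surf′) = 0.
S_surf′ = S_deep − (α/β)·ΔT = 33.47 − (1.7 × 10⁻⁴/7.3 × 10⁻⁴)·(+4.6) = 32.3988 psu.
Increase required: 32.3988 − 31.50 = 0.8988 psu.

32.40 psu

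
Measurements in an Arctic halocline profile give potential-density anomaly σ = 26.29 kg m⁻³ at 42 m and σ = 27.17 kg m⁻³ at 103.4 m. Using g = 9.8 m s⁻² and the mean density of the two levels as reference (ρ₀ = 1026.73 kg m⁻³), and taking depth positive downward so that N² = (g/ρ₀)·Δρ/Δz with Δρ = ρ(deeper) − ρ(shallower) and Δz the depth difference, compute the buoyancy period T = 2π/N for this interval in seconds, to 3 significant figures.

537 s

Δρ = 1027.17 − 1026.29 = 0.88 kg m⁻³ over Δz = 103.4 − 42 = 61.4 m.
N² = (9.8/1026.73) × (0.88/61.4) = 1.3680 × 10⁻⁴ s⁻².
N = √(1.3680 × 10⁻⁴) = 0.011696 rad s⁻¹, so T = 2π/N = 537.21 s ≈ 537 s.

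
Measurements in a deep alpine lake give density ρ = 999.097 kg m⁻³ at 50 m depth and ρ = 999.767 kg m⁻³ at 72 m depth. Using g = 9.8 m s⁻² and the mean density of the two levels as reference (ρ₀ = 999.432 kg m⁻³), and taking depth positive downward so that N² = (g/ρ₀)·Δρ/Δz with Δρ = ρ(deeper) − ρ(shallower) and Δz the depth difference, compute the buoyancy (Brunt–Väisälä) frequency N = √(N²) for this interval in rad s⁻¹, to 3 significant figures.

0.0173 rad s⁻¹

Δρ = 999.767 − 999.097 = 0.670 kg m⁻³ over Δz = 72 − 50 = 22 m.
N² = (9.8/999.432) × (0.670/22) = 2.9862 × 10⁻⁴ s⁻².
N = √(2.9862 × 10⁻⁴) = 0.017281 rad s⁻¹ ≈ 0.0173 rad s⁻¹.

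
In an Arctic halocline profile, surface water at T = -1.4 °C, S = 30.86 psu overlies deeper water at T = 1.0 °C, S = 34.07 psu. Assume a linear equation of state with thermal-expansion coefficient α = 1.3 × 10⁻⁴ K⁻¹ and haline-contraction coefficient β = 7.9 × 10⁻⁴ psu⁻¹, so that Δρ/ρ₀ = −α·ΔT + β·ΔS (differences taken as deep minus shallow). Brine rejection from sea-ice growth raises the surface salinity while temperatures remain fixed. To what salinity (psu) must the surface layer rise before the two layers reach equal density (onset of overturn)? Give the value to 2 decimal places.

Neutral buoyancy requires −α(T_deep − T_surf) + β(S_deep − S_surf′) = 0.
S_surf′ = S_deep − (α/β)·ΔT = 34.07 − (1.3 × 10⁻⁴/7.9 × 10⁻⁴)·(+2.4) = 33.6751 psu.
Increase required: 33.6751 − 30.86 = 2.8151 psu.

33.68 psu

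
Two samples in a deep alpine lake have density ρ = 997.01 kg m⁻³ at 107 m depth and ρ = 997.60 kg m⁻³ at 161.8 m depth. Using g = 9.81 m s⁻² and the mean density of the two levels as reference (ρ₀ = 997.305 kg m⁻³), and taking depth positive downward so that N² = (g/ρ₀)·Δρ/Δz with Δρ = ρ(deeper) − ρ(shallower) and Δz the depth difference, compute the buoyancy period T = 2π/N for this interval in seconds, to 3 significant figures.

611 s

Δρ = 997.60 − 997.01 = 0.59 kg m⁻³ over Δz = 161.8 − 107 = 54.8 m.
N² = (9.81/997.305) × (0.59/54.8) = 1.0590 × 10⁻⁴ s⁻².
N = √(1.0590 × 10⁻⁴) = 0.010291 rad s⁻¹, so T = 2π/N = 610.55 s ≈ 611 s.
Since Δρ > 0 the layer is stably stratified.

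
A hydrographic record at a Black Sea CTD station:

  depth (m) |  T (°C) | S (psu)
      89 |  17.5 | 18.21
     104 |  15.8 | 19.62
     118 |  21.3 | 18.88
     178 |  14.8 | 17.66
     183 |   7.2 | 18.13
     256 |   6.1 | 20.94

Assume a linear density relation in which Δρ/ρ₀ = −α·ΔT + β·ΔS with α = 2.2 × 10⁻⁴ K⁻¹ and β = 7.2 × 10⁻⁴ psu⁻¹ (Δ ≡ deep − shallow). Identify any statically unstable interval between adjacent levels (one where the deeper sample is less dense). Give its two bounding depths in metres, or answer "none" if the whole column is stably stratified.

Evaluate Δρ/ρ₀ = −αΔT + βΔS across each adjacent pair:
  89–104 m: −αΔT+βΔS = −(2.2 × 10⁻⁴)(-1.7)+(7.2 × 10⁻⁴)(+1.41) = 1.4 × 10⁻³ → stable
  104–118 m: −αΔT+βΔS = −(2.2 × 10⁻⁴)(+5.5)+(7.2 × 10⁻⁴)(-0.74) = -1.7 × 10⁻³ → UNSTABLE
  118–178 m: −αΔT+βΔS = −(2.2 × 10⁻⁴)(-6.5)+(7.2 × 10⁻⁴)(-1.22) = 5.5 × 10⁻⁴ → stable
  178–183 m: −αΔT+βΔS = −(2.2 × 10⁻⁴)(-7.6)+(7.2 × 10⁻⁴)(+0.47) = 2.0 × 10⁻³ → stable
  183–256 m: −αΔT+βΔS = −(2.2 × 10⁻⁴)(-1.1)+(7.2 × 10⁻⁴)(+2.81) = 2.3 × 10⁻³ → stable
The 104–118 m interval has Δρ < 0: lighter water underlies denser water.

104–118 m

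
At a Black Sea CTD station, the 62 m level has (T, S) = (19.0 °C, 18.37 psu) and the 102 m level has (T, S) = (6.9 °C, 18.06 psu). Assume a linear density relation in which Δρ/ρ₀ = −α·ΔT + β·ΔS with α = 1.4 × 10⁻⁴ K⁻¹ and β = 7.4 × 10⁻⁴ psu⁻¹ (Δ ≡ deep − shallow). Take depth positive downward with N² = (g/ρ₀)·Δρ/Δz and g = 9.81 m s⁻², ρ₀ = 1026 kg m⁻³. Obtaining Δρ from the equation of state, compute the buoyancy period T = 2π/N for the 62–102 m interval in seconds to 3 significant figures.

ΔT = -12.1 K, ΔS = -0.31 psu (deep − shallow).
Δρ/ρ₀ = −αΔT + βΔS = 1.694 × 10⁻³ − 2.294 × 10⁻⁴ = 1.4646 × 10⁻³, so Δρ ≈ 1.503 kg m⁻³.
N² = (g/ρ₀)·Δρ/Δz = g·(Δρ/ρ₀)/Δz = 9.81 × 1.4646 × 10⁻³ / 40 = 3.5919 × 10⁻⁴ s⁻².
N = √(3.5919 × 10⁻⁴) = 0.018952 rad s⁻¹ → T = 2π/N = 331.53 s ≈ 332 s.

332 s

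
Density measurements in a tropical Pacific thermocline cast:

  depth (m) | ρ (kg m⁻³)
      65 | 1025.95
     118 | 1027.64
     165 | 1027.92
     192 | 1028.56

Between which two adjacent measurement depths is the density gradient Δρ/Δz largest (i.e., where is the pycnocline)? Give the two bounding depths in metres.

65–118 m

Compute the density gradient over each adjacent pair:
  65–118 m: Δρ/Δz = 1.69/53 = 0.032 kg m⁻⁴
  118–165 m: Δρ/Δz = 0.28/47 = 6.0 × 10⁻³ kg m⁻⁴
  165–192 m: Δρ/Δz = 0.64/27 = 0.024 kg m⁻⁴
The largest gradient is in the 65–118 m interval — the pycnocline.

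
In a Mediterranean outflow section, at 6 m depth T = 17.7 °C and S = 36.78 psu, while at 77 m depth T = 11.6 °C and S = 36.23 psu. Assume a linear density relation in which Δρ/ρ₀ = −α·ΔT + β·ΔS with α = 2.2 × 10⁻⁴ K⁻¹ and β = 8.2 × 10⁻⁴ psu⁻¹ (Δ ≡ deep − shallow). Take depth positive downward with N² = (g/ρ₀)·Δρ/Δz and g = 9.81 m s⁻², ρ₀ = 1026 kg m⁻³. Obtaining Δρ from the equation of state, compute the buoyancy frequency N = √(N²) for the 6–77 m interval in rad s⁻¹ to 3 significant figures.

ΔT = -6.1 K, ΔS = -0.55 psu (deep − shallow).
Δρ/ρ₀ = −αΔT + βΔS = 1.342 × 10⁻³ − 4.51 × 10⁻⁴ = 8.91 × 10⁻⁴, so Δρ ≈ 0.9142 kg m⁻³.
N² = (g/ρ₀)·Δρ/Δz = g·(Δρ/ρ₀)/Δz = 9.81 × 8.91 × 10⁻⁴ / 71 = 1.2311 × 10⁻⁴ s⁻².
N = √(1.2311 × 10⁻⁴) = 0.011095 rad s⁻¹ ≈ 0.0111 rad s⁻¹.

0.0111 rad s⁻¹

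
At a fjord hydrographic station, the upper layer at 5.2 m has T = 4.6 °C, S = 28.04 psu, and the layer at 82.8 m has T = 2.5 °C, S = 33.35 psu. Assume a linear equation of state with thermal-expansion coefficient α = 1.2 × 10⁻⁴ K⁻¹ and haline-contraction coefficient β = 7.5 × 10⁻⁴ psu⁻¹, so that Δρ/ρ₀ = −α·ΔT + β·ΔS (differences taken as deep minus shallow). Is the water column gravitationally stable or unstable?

ΔT = 2.5 − 4.6 = -2.1 K and ΔS = 33.35 − 28.04 = +5.31 psu (deep − shallow).
−αΔT = 2.52 × 10⁻⁴; βΔS = 3.9825 × 10⁻³; sum Δρ/ρ₀ = 4.2345 × 10⁻³.
Δρ/ρ₀ > 0, so Δρ > 0: deeper water is denser → statically stable.

stable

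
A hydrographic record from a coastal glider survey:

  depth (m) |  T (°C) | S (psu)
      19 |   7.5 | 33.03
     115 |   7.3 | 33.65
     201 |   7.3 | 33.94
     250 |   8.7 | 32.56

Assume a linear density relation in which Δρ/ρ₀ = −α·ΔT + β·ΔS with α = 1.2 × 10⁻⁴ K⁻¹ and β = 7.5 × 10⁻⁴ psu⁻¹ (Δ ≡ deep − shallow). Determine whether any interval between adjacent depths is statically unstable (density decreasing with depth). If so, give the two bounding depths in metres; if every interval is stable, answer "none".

Evaluate Δρ/ρ₀ = −αΔT + βΔS across each adjacent pair:
  19–115 m: −αΔT+βΔS = −(1.2 × 10⁻⁴)(-0.2)+(7.5 × 10⁻⁴)(+0.62) = 4.9 × 10⁻⁴ → stable
  115–201 m: −αΔT+βΔS = −(1.2 × 10⁻⁴)(+0.0)+(7.5 × 10⁻⁴)(+0.29) = 2.2 × 10⁻⁴ → stable
  201–250 m: −αΔT+βΔS = −(1.2 × 10⁻⁴)(+1.4)+(7.5 × 10⁻⁴)(-1.38) = -1.2 × 10⁻³ → UNSTABLE
The 201–250 m interval has Δρ < 0: lighter water underlies denser water.

201–250 m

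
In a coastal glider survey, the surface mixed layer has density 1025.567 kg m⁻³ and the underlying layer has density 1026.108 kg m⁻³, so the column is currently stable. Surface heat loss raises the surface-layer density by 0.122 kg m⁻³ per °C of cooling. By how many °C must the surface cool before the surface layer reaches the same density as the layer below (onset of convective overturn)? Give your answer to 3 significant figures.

Density deficit of the surface layer: 1026.108 − 1025.567 = 0.541 kg m⁻³.
Required change = 0.541 / 0.122 = 4.43 °C.

4.43 °C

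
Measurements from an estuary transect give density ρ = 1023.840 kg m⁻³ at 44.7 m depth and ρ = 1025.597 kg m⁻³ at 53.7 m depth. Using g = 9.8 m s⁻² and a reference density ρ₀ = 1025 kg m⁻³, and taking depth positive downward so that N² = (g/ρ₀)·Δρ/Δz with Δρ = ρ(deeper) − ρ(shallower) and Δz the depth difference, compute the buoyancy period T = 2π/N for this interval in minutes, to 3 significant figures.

Δρ = 1025.597 − 1023.840 = 1.757 kg m⁻³ over Δz = 53.7 − 44.7 = 9 m.
N² = (9.8/1025) × (1.757/9) = 1.8665 × 10⁻³ s⁻².
N = √(1.8665 × 10⁻³) = 0.043203 rad s⁻¹, so T = 2π/N = 145.43 s = 2.4238 min ≈ 2.42 min.

2.42 min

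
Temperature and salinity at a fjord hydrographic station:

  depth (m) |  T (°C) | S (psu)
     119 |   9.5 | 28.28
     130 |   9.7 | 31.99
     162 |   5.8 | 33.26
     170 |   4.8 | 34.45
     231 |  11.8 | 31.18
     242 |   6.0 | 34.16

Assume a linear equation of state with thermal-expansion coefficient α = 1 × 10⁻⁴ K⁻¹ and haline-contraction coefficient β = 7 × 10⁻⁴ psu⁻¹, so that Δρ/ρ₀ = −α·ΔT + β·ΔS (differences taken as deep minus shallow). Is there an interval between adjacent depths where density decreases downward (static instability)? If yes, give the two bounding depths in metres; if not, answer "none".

Evaluate Δρ/ρ₀ = −αΔT + βΔS across each adjacent pair:
  119–130 m: −αΔT+βΔS = −(1 × 10⁻⁴)(+0.2)+(7 × 10⁻⁴)(+3.71) = 2.6 × 10⁻³ → stable
  130–162 m: −αΔT+βΔS = −(1 × 10⁻⁴)(-3.9)+(7 × 10⁻⁴)(+1.27) = 1.3 × 10⁻³ → stable
  162–170 m: −αΔT+βΔS = −(1 × 10⁻⁴)(-1.0)+(7 × 10⁻⁴)(+1.19) = 9.3 × 10⁻⁴ → stable
  170–231 m: −αΔT+βΔS = −(1 × 10⁻⁴)(+7.0)+(7 × 10⁻⁴)(-3.27) = -3.0 × 10⁻³ → UNSTABLE
  231–242 m: −αΔT+βΔS = −(1 × 10⁻⁴)(-5.8)+(7 × 10⁻⁴)(+2.98) = 2.7 × 10⁻³ → stable
The 170–231 m interval has Δρ < 0: lighter water underlies denser water.

170–231 m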